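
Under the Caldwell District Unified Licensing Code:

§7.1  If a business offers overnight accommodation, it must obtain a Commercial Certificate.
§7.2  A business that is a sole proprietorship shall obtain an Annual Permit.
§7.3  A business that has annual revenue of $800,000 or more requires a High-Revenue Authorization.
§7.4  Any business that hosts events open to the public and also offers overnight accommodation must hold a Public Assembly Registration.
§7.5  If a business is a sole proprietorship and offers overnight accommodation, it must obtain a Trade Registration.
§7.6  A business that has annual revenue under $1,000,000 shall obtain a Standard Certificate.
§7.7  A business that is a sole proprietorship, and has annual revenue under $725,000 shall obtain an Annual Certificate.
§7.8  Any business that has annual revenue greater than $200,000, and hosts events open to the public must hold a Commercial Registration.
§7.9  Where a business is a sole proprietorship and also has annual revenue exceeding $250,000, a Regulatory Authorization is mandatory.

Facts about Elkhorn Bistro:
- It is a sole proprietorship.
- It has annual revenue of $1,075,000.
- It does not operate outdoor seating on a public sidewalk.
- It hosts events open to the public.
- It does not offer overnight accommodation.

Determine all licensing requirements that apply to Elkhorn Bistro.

§7.1 does not offer overnight accommodation → Commercial Certificate not required.
§7.2 is a sole proprietorship → Annual Permit required.
§7.3 revenue $1,075,000 ≥ $800,000 → High-Revenue Authorization required.
§7.4 hosts events open to the public; does not offer overnight accommodation → Public Assembly Registration not required.
§7.5 is a sole proprietorship; does not offer overnight accommodation → Trade Registration not required.
§7.6 revenue $1,075,000 ≥ $1,000,000 → Standard Certificate not required.
§7.7 is a sole proprietorship; revenue $1,075,000 ≥ $725,000 → Annual Certificate not required.
§7.8 revenue $1,075,000 > $200,000; hosts events open to the public → Commercial Registration required.
§7.9 is a sole proprietorship; revenue $1,075,000 > $250,000 → Regulatory Authorization required.

Annual Permit, Commercial Registration, High-Revenue Authorization, Regulatory Authorization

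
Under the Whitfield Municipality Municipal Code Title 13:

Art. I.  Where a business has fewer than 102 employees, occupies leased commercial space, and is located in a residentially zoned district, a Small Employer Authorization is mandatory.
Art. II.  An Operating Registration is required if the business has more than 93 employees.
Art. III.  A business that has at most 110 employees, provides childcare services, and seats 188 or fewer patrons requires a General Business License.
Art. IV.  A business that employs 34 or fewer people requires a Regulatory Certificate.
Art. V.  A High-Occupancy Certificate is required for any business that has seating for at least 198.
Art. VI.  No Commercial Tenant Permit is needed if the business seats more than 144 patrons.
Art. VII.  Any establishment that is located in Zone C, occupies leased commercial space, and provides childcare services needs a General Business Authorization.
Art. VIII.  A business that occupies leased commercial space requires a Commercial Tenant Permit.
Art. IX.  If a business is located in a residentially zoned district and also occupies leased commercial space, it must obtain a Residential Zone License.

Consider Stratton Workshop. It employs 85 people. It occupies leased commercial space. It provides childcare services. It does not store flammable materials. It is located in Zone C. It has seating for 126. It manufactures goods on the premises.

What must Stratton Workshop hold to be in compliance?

Commercial Tenant Permit, General Business Authorization, General Business License

Art. I. employees 85 < 102; occupies leased commercial space; is located in Zone C (not: is located in a residentially zoned district) → Small Employer Authorization not required.
Art. II. employees 85 ≤ 93 → Operating Registration not required.
Art. III. employees 85 ≤ 110; provides childcare services; seating 126 ≤ 188 → General Business License required.
Art. IV. employees 85 > 34 → Regulatory Certificate not required.
Art. V. seating 126 < 198 → High-Occupancy Certificate not required.
Art. VI. seating 126 ≤ 144 → Commercial Tenant Permit exemption does not apply.
Art. VII. is located in Zone C; occupies leased commercial space; provides childcare services → General Business Authorization required.
Art. VIII. occupies leased commercial space → Commercial Tenant Permit required.
Art. IX. is located in Zone C (not: is located in a residentially zoned district); occupies leased commercial space → Residential Zone License not required.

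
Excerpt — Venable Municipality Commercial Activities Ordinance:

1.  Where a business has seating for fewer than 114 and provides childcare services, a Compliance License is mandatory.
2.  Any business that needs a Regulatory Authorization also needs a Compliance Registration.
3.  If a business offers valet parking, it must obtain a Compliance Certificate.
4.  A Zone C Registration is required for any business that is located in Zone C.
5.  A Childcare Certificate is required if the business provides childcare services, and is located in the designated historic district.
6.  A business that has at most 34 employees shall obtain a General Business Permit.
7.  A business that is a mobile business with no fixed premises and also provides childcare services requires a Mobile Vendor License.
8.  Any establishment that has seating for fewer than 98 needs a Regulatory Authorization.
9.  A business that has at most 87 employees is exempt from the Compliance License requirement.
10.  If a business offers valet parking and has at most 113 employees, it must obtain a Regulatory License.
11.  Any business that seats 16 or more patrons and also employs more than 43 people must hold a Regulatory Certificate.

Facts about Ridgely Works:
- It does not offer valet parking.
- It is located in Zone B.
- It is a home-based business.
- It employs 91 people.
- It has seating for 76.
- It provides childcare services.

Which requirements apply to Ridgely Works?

1. seating 76 < 114; provides childcare services → Compliance License required.
2. Regulatory Authorization is required → Compliance Registration also required.
3. does not offer valet parking → Compliance Certificate not required.
4. is located in Zone B (not: is located in Zone C) → Zone C Registration not required.
5. provides childcare services; is located in Zone B (not: is located in the designated historic district) → Childcare Certificate not required.
6. employees 91 > 34 → General Business Permit not required.
7. is a home-based business (not: is a mobile business with no fixed premises); provides childcare services → Mobile Vendor License not required.
8. seating 76 < 98 → Regulatory Authorization required.
9. employees 91 > 87 → Compliance License exemption does not apply.
10. does not offer valet parking; employees 91 ≤ 113 → Regulatory License not required.
11. seating 76 ≥ 16; employees 91 > 43 → Regulatory Certificate required.

Compliance License, Compliance Registration, Regulatory Authorization, Regulatory Certificate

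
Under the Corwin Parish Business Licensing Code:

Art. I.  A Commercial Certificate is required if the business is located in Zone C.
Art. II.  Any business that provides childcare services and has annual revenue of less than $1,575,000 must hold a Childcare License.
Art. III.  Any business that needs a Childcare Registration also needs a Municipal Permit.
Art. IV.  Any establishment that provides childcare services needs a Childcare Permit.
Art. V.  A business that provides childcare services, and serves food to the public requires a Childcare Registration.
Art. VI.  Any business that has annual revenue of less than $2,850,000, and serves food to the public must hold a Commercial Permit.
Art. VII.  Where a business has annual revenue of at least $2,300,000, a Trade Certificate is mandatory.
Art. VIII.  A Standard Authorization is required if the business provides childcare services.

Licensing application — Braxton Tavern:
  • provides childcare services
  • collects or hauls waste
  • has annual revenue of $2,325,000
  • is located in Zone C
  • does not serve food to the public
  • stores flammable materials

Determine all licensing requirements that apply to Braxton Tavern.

Childcare Permit, Commercial Certificate, Standard Authorization, Trade Certificate

Art. I. is located in Zone C → Commercial Certificate required.
Art. II. provides childcare services; revenue $2,325,000 ≥ $1,575,000 → Childcare License not required.
Art. III. Childcare Registration is not required → no effect.
Art. IV. provides childcare services → Childcare Permit required.
Art. V. provides childcare services; does not serve food to the public → Childcare Registration not required.
Art. VI. revenue $2,325,000 < $2,850,000; does not serve food to the public → Commercial Permit not required.
Art. VII. revenue $2,325,000 ≥ $2,300,000 → Trade Certificate required.
Art. VIII. provides childcare services → Standard Authorization required.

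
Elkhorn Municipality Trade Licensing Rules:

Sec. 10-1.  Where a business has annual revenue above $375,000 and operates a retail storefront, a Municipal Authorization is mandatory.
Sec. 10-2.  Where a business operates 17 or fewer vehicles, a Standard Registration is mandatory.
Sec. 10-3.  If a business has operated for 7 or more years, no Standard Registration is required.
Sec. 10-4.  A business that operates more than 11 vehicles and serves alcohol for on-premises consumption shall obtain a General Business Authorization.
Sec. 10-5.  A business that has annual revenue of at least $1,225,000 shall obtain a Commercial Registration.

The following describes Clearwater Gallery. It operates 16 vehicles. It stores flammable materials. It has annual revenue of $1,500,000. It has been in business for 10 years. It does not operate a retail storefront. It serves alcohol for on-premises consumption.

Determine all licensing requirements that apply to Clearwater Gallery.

Commercial Registration, General Business Authorization

Sec. 10-1. revenue $1,500,000 > $375,000; does not operate a retail storefront → Municipal Authorization not required.
Sec. 10-2. vehicles 16 ≤ 17 → Standard Registration required.
Sec. 10-3. years in business 10 ≥ 7 → exempt from Standard Registration.
Sec. 10-4. vehicles 16 > 11; serves alcohol for on-premises consumption → General Business Authorization required.
Sec. 10-5. revenue $1,500,000 ≥ $1,225,000 → Commercial Registration required.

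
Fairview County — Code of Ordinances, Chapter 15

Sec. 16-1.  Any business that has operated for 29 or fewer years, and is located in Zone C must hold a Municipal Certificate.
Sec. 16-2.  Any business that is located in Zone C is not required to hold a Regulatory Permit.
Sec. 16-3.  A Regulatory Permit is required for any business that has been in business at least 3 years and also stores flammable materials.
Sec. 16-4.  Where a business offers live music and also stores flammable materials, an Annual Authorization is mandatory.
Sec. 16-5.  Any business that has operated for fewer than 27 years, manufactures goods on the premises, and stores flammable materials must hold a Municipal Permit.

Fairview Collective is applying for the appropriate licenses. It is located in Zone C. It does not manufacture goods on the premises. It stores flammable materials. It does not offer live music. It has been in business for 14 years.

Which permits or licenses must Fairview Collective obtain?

Municipal Certificate

Sec. 16-1. years in business 14 ≤ 29; is located in Zone C → Municipal Certificate required.
Sec. 16-2. is located in Zone C → exempt from Regulatory Permit.
Sec. 16-3. years in business 14 ≥ 3; stores flammable materials → Regulatory Permit required.
Sec. 16-4. does not offer live music; stores flammable materials → Annual Authorization not required.
Sec. 16-5. years in business 14 < 27; does not manufacture goods on the premises; stores flammable materials → Municipal Permit not required.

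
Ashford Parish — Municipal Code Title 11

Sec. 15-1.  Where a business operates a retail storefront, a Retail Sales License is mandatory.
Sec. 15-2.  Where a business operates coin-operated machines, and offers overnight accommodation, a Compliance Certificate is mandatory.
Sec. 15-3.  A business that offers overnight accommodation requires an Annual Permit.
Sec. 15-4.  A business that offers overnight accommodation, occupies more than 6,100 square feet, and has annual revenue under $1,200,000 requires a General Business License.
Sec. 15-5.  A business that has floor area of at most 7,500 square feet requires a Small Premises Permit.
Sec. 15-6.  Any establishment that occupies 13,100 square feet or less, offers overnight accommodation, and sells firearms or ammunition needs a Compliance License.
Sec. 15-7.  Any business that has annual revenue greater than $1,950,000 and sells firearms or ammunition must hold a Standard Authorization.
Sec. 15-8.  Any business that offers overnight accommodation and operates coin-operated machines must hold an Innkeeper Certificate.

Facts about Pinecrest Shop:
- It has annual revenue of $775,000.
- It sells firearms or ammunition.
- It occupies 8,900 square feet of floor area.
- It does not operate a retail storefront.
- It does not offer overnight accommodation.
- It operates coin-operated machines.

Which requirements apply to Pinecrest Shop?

Sec. 15-1. does not operate a retail storefront → Retail Sales License not required.
Sec. 15-2. operates coin-operated machines; does not offer overnight accommodation → Compliance Certificate not required.
Sec. 15-3. does not offer overnight accommodation → Annual Permit not required.
Sec. 15-4. does not offer overnight accommodation; floor area 8,900 square feet > 6,100 square feet; revenue $775,000 < $1,200,000 → General Business License not required.
Sec. 15-5. floor area 8,900 square feet > 7,500 square feet → Small Premises Permit not required.
Sec. 15-6. floor area 8,900 square feet ≤ 13,100 square feet; does not offer overnight accommodation; sells firearms or ammunition → Compliance License not required.
Sec. 15-7. revenue $775,000 ≤ $1,950,000; sells firearms or ammunition → Standard Authorization not required.
Sec. 15-8. does not offer overnight accommodation; operates coin-operated machines → Innkeeper Certificate not required.

None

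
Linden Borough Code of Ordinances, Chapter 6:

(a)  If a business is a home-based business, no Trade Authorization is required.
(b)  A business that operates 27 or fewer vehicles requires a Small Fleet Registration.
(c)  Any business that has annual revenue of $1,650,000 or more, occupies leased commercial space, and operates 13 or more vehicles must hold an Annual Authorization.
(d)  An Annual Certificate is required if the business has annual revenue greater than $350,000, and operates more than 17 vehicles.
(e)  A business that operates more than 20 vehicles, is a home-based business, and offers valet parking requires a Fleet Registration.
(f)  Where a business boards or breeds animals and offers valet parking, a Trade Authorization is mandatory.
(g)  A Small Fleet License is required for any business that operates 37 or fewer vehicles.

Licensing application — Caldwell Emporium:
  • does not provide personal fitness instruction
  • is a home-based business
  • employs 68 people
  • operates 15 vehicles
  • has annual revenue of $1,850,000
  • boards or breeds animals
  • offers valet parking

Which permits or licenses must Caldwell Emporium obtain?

(a) is a home-based business → exempt from Trade Authorization.
(b) vehicles 15 ≤ 27 → Small Fleet Registration required.
(c) revenue $1,850,000 ≥ $1,650,000; is a home-based business (not: occupies leased commercial space); vehicles 15 ≥ 13 → Annual Authorization not required.
(d) revenue $1,850,000 > $350,000; vehicles 15 ≤ 17 → Annual Certificate not required.
(e) vehicles 15 ≤ 20; is a home-based business; offers valet parking → Fleet Registration not required.
(f) boards or breeds animals; offers valet parking → Trade Authorization required.
(g) vehicles 15 ≤ 37 → Small Fleet License required.

Small Fleet License, Small Fleet Registration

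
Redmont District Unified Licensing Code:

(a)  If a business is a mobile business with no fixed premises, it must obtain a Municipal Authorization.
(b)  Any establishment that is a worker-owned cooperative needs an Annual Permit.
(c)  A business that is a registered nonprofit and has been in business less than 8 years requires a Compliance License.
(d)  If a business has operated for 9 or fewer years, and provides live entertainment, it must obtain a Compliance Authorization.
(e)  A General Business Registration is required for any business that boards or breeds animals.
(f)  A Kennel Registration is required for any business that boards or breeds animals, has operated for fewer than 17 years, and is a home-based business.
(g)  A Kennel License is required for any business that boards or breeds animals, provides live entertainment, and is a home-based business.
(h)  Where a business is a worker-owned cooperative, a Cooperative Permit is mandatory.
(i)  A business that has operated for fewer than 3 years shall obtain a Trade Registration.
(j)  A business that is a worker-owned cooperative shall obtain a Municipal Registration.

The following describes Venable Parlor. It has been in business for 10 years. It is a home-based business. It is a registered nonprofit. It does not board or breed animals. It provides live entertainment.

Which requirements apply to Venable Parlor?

None

(a) is a home-based business (not: is a mobile business with no fixed premises) → Municipal Authorization not required.
(b) is a registered nonprofit (not: is a worker-owned cooperative) → Annual Permit not required.
(c) is a registered nonprofit; years in business 10 ≥ 8 → Compliance License not required.
(d) years in business 10 > 9; provides live entertainment → Compliance Authorization not required.
(e) does not board or breed animals → General Business Registration not required.
(f) does not board or breed animals; years in business 10 < 17; is a home-based business → Kennel Registration not required.
(g) does not board or breed animals; provides live entertainment; is a home-based business → Kennel License not required.
(h) is a registered nonprofit (not: is a worker-owned cooperative) → Cooperative Permit not required.
(i) years in business 10 ≥ 3 → Trade Registration not required.
(j) is a registered nonprofit (not: is a worker-owned cooperative) → Municipal Registration not required.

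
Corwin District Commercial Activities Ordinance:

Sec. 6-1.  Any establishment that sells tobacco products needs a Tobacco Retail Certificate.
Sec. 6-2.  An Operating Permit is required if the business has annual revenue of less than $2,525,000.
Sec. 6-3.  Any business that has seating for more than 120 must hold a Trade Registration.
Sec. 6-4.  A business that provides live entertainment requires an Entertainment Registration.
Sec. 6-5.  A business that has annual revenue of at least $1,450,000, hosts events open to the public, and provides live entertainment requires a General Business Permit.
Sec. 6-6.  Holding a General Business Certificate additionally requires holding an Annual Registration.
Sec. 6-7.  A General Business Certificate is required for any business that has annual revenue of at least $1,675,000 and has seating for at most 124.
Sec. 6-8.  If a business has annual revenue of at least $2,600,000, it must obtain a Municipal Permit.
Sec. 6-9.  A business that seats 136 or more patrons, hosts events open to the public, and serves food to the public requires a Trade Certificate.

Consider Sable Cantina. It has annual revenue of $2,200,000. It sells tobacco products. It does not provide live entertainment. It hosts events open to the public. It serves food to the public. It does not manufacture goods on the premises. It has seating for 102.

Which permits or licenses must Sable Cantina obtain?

Annual Registration, General Business Certificate, Operating Permit, Tobacco Retail Certificate

Sec. 6-1. sells tobacco products → Tobacco Retail Certificate required.
Sec. 6-2. revenue $2,200,000 < $2,525,000 → Operating Permit required.
Sec. 6-3. seating 102 ≤ 120 → Trade Registration not required.
Sec. 6-4. does not provide live entertainment → Entertainment Registration not required.
Sec. 6-5. revenue $2,200,000 ≥ $1,450,000; hosts events open to the public; does not provide live entertainment → General Business Permit not required.
Sec. 6-6. General Business Certificate is required → Annual Registration also required.
Sec. 6-7. revenue $2,200,000 ≥ $1,675,000; seating 102 ≤ 124 → General Business Certificate required.
Sec. 6-8. revenue $2,200,000 < $2,600,000 → Municipal Permit not required.
Sec. 6-9. seating 102 < 136; hosts events open to the public; serves food to the public → Trade Certificate not required.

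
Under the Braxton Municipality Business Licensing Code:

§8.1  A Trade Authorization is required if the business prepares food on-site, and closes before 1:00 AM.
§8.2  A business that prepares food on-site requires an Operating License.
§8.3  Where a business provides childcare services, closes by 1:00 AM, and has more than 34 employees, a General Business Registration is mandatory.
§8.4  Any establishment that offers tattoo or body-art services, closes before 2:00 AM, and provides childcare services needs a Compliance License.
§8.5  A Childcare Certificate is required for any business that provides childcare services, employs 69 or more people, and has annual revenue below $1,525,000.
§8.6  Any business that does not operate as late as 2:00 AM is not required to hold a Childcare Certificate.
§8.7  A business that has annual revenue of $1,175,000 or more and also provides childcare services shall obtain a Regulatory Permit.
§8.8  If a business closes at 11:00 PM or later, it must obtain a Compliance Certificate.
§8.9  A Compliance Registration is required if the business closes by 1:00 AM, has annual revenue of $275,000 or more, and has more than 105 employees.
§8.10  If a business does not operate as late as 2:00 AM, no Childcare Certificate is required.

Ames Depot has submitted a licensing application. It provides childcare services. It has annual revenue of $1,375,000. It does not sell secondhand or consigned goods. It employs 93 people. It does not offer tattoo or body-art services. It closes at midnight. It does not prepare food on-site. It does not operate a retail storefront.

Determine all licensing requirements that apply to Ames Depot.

§8.1 does not prepare food on-site; closes midnight, at/before 1:00 AM → Trade Authorization not required.
§8.2 does not prepare food on-site → Operating License not required.
§8.3 provides childcare services; closes midnight, at/before 1:00 AM; employees 93 > 34 → General Business Registration required.
§8.4 does not offer tattoo or body-art services; closes midnight, at/before 2:00 AM; provides childcare services → Compliance License not required.
§8.5 provides childcare services; employees 93 ≥ 69; revenue $1,375,000 < $1,525,000 → Childcare Certificate required.
§8.6 closes midnight, at/before 2:00 AM → exempt from Childcare Certificate.
§8.7 revenue $1,375,000 ≥ $1,175,000; provides childcare services → Regulatory Permit required.
§8.8 closes midnight, after 11:00 PM → Compliance Certificate required.
§8.9 closes midnight, at/before 1:00 AM; revenue $1,375,000 ≥ $275,000; employees 93 ≤ 105 → Compliance Registration not required.
§8.10 closes midnight, at/before 2:00 AM → exempt from Childcare Certificate.

Compliance Certificate, General Business Registration, Regulatory Permit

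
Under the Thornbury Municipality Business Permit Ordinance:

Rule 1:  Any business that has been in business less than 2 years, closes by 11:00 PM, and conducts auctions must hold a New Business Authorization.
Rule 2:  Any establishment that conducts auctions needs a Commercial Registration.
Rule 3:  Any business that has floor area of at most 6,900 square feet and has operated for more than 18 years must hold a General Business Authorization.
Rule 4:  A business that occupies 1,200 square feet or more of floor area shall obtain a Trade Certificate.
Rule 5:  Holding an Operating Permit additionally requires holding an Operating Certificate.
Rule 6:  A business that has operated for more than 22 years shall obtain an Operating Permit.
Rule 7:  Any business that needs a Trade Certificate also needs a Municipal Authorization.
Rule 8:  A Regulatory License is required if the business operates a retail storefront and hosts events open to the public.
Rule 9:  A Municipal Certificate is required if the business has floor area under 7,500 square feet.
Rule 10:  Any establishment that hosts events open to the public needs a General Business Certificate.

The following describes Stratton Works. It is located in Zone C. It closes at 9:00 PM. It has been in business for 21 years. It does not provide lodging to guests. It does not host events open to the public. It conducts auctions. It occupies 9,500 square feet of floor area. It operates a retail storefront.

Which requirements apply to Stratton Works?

Commercial Registration, Municipal Authorization, Trade Certificate

Rule 1: years in business 21 ≥ 2; closes 9:00 PM, at/before 11:00 PM; conducts auctions → New Business Authorization not required.
Rule 2: conducts auctions → Commercial Registration required.
Rule 3: floor area 9,500 square feet > 6,900 square feet; years in business 21 > 18 → General Business Authorization not required.
Rule 4: floor area 9,500 square feet ≥ 1,200 square feet → Trade Certificate required.
Rule 5: Operating Permit is not required → no effect.
Rule 6: years in business 21 ≤ 22 → Operating Permit not required.
Rule 7: Trade Certificate is required → Municipal Authorization also required.
Rule 8: operates a retail storefront; does not host events open to the public → Regulatory License not required.
Rule 9: floor area 9,500 square feet ≥ 7,500 square feet → Municipal Certificate not required.
Rule 10: does not host events open to the public → General Business Certificate not required.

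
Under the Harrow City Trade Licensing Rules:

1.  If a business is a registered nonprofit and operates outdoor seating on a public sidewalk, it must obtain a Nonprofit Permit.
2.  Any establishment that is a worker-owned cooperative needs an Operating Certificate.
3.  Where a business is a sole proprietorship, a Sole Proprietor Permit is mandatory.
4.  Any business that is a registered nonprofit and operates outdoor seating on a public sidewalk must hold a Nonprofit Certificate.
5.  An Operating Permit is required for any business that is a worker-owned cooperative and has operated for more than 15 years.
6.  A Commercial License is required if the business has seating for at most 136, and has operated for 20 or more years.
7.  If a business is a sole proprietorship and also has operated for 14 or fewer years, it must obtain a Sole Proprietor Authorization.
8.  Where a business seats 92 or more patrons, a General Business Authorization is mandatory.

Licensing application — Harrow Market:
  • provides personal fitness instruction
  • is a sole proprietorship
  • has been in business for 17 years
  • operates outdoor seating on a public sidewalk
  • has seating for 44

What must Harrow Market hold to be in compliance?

1. is a sole proprietorship (not: is a registered nonprofit); operates outdoor seating on a public sidewalk → Nonprofit Permit not required.
2. is a sole proprietorship (not: is a worker-owned cooperative) → Operating Certificate not required.
3. is a sole proprietorship → Sole Proprietor Permit required.
4. is a sole proprietorship (not: is a registered nonprofit); operates outdoor seating on a public sidewalk → Nonprofit Certificate not required.
5. is a sole proprietorship (not: is a worker-owned cooperative); years in business 17 > 15 → Operating Permit not required.
6. seating 44 ≤ 136; years in business 17 < 20 → Commercial License not required.
7. is a sole proprietorship; years in business 17 > 14 → Sole Proprietor Authorization not required.
8. seating 44 < 92 → General Business Authorization not required.

Sole Proprietor Permit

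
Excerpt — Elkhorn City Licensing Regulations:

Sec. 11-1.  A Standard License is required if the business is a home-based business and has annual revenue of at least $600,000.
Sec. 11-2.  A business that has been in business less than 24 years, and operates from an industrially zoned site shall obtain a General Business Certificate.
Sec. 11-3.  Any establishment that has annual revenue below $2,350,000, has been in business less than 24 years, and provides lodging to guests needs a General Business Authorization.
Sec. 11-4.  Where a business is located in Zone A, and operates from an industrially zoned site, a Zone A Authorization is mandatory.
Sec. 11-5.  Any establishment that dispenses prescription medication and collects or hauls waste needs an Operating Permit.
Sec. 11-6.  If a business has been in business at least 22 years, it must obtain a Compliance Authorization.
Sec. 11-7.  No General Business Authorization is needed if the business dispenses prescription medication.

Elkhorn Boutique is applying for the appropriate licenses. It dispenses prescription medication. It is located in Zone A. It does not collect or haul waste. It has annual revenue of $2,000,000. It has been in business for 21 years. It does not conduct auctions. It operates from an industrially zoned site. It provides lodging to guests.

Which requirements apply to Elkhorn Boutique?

General Business Certificate, Zone A Authorization

Sec. 11-1. operates from an industrially zoned site (not: is a home-based business); revenue $2,000,000 ≥ $600,000 → Standard License not required.
Sec. 11-2. years in business 21 < 24; operates from an industrially zoned site → General Business Certificate required.
Sec. 11-3. revenue $2,000,000 < $2,350,000; years in business 21 < 24; provides lodging to guests → General Business Authorization required.
Sec. 11-4. is located in Zone A; operates from an industrially zoned site → Zone A Authorization required.
Sec. 11-5. dispenses prescription medication; does not collect or haul waste → Operating Permit not required.
Sec. 11-6. years in business 21 < 22 → Compliance Authorization not required.
Sec. 11-7. dispenses prescription medication → exempt from General Business Authorization.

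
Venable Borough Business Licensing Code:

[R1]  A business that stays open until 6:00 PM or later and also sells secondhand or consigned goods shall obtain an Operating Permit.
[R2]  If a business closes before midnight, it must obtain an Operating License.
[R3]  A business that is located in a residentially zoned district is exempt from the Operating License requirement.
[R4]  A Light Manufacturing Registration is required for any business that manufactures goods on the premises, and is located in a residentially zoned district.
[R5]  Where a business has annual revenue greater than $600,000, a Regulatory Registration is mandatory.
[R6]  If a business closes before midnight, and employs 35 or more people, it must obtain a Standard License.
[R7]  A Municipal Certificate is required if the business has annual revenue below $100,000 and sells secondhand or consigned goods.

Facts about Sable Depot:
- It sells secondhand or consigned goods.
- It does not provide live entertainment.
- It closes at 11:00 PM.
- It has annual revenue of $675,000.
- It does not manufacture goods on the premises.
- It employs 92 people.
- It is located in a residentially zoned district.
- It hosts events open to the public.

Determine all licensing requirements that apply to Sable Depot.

[R1] closes 11:00 PM, after 6:00 PM; sells secondhand or consigned goods → Operating Permit required.
[R2] closes 11:00 PM, at/before midnight → Operating License required.
[R3] is located in a residentially zoned district → exempt from Operating License.
[R4] does not manufacture goods on the premises; is located in a residentially zoned district → Light Manufacturing Registration not required.
[R5] revenue $675,000 > $600,000 → Regulatory Registration required.
[R6] closes 11:00 PM, at/before midnight; employees 92 ≥ 35 → Standard License required.
[R7] revenue $675,000 ≥ $100,000; sells secondhand or consigned goods → Municipal Certificate not required.

Operating Permit, Regulatory Registration, Standard License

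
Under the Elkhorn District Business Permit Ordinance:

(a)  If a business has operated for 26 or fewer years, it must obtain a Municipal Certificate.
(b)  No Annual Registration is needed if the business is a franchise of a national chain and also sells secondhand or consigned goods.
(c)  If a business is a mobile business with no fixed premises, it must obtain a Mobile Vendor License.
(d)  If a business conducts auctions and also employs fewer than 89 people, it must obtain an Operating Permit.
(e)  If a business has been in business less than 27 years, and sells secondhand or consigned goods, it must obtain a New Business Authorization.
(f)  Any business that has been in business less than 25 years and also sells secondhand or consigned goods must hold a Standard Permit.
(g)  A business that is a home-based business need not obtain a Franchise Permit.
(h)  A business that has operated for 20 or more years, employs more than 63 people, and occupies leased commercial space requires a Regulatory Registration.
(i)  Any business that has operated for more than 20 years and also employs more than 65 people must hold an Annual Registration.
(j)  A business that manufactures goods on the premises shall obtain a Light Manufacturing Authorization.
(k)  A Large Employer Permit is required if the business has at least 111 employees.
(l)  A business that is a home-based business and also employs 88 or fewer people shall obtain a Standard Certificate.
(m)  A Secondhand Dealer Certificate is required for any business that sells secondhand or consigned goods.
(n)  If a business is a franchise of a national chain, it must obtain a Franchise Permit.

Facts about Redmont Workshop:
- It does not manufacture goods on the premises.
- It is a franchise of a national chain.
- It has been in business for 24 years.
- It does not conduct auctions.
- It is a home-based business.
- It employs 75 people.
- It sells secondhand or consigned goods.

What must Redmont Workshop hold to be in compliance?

(a) years in business 24 ≤ 26 → Municipal Certificate required.
(b) is a franchise of a national chain; sells secondhand or consigned goods → exempt from Annual Registration.
(c) is a home-based business (not: is a mobile business with no fixed premises) → Mobile Vendor License not required.
(d) does not conduct auctions; employees 75 < 89 → Operating Permit not required.
(e) years in business 24 < 27; sells secondhand or consigned goods → New Business Authorization required.
(f) years in business 24 < 25; sells secondhand or consigned goods → Standard Permit required.
(g) is a home-based business → exempt from Franchise Permit.
(h) years in business 24 ≥ 20; employees 75 > 63; is a home-based business (not: occupies leased commercial space) → Regulatory Registration not required.
(i) years in business 24 > 20; employees 75 > 65 → Annual Registration required.
(j) does not manufacture goods on the premises → Light Manufacturing Authorization not required.
(k) employees 75 < 111 → Large Employer Permit not required.
(l) is a home-based business; employees 75 ≤ 88 → Standard Certificate required.
(m) sells secondhand or consigned goods → Secondhand Dealer Certificate required.
(n) is a franchise of a national chain → Franchise Permit required.

Municipal Certificate, New Business Authorization, Secondhand Dealer Certificate, Standard Certificate, Standard Permit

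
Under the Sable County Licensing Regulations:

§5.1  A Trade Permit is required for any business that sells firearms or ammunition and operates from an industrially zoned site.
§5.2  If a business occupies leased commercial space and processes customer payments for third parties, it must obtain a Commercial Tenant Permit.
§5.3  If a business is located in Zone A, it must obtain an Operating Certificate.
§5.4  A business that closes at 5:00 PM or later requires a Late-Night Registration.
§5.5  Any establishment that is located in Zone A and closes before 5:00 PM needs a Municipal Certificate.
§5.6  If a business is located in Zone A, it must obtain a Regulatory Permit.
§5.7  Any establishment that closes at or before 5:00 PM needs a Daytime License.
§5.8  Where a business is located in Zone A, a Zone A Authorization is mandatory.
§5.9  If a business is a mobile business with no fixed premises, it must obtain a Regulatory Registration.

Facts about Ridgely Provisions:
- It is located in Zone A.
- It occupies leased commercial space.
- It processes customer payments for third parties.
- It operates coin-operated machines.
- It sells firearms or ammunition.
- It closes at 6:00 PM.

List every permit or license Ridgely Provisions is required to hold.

Commercial Tenant Permit, Late-Night Registration, Operating Certificate, Regulatory Permit, Zone A Authorization

§5.1 sells firearms or ammunition; occupies leased commercial space (not: operates from an industrially zoned site) → Trade Permit not required.
§5.2 occupies leased commercial space; processes customer payments for third parties → Commercial Tenant Permit required.
§5.3 is located in Zone A → Operating Certificate required.
§5.4 closes 6:00 PM, after 5:00 PM → Late-Night Registration required.
§5.5 is located in Zone A; closes 6:00 PM, after 5:00 PM → Municipal Certificate not required.
§5.6 is located in Zone A → Regulatory Permit required.
§5.7 closes 6:00 PM, after 5:00 PM → Daytime License not required.
§5.8 is located in Zone A → Zone A Authorization required.
§5.9 occupies leased commercial space (not: is a mobile business with no fixed premises) → Regulatory Registration not required.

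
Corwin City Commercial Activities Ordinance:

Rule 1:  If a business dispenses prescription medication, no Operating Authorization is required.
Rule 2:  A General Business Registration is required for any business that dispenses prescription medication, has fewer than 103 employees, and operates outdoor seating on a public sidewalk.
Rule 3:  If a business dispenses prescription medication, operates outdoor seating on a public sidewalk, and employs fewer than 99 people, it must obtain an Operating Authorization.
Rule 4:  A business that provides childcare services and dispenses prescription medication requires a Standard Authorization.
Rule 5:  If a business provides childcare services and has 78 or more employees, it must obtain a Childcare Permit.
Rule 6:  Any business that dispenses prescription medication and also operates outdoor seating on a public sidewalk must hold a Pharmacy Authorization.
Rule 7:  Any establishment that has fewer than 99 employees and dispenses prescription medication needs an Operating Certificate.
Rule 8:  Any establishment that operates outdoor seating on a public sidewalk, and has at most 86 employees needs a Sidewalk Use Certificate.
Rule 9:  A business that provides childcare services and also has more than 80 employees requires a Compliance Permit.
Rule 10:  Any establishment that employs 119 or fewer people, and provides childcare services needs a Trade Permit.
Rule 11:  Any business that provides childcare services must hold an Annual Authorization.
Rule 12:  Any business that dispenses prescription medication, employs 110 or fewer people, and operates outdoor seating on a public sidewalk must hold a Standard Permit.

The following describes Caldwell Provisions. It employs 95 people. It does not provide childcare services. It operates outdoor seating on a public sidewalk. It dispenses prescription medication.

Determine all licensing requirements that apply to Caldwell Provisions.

Rule 1: dispenses prescription medication → exempt from Operating Authorization.
Rule 2: dispenses prescription medication; employees 95 < 103; operates outdoor seating on a public sidewalk → General Business Registration required.
Rule 3: dispenses prescription medication; operates outdoor seating on a public sidewalk; employees 95 < 99 → Operating Authorization required.
Rule 4: does not provide childcare services; dispenses prescription medication → Standard Authorization not required.
Rule 5: does not provide childcare services; employees 95 ≥ 78 → Childcare Permit not required.
Rule 6: dispenses prescription medication; operates outdoor seating on a public sidewalk → Pharmacy Authorization required.
Rule 7: employees 95 < 99; dispenses prescription medication → Operating Certificate required.
Rule 8: operates outdoor seating on a public sidewalk; employees 95 > 86 → Sidewalk Use Certificate not required.
Rule 9: does not provide childcare services; employees 95 > 80 → Compliance Permit not required.
Rule 10: employees 95 ≤ 119; does not provide childcare services → Trade Permit not required.
Rule 11: does not provide childcare services → Annual Authorization not required.
Rule 12: dispenses prescription medication; employees 95 ≤ 110; operates outdoor seating on a public sidewalk → Standard Permit required.

General Business Registration, Operating Certificate, Pharmacy Authorization, Standard Permit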